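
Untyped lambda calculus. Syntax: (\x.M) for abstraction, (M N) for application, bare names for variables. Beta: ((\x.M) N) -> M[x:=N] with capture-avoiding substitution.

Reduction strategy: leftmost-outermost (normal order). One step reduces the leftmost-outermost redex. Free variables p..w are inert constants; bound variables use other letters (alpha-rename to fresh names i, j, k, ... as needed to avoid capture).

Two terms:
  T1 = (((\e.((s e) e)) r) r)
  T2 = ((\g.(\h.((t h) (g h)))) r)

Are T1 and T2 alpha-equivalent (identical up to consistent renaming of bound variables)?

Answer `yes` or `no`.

Term 1: (((\e.((s e) e)) r) r)
Term 2: ((\g.(\h.((t h) (g h)))) r)
Alpha-equivalence: compare structure up to binder renaming.
Result: False

Answer: no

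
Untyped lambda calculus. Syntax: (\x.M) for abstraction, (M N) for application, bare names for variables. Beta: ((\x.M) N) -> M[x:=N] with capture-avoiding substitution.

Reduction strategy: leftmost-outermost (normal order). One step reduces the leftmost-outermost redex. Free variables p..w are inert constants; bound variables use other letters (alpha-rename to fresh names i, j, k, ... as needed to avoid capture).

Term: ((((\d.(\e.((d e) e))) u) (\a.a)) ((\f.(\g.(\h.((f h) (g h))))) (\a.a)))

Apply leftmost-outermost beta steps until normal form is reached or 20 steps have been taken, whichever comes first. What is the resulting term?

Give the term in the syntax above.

Step 0: ((((\d.(\e.((d e) e))) u) (\a.a)) ((\f.(\g.(\h.((f h) (g h))))) (\a.a)))
Step 1: (((\e.((u e) e)) (\a.a)) ((\f.(\g.(\h.((f h) (g h))))) (\a.a)))
Step 2: (((u (\a.a)) (\a.a)) ((\f.(\g.(\h.((f h) (g h))))) (\a.a)))
Step 3: (((u (\a.a)) (\a.a)) (\g.(\h.(((\a.a) h) (g h)))))
Step 4: (((u (\a.a)) (\a.a)) (\g.(\h.(h (g h)))))

Answer: (((u (\a.a)) (\a.a)) (\g.(\h.(h (g h)))))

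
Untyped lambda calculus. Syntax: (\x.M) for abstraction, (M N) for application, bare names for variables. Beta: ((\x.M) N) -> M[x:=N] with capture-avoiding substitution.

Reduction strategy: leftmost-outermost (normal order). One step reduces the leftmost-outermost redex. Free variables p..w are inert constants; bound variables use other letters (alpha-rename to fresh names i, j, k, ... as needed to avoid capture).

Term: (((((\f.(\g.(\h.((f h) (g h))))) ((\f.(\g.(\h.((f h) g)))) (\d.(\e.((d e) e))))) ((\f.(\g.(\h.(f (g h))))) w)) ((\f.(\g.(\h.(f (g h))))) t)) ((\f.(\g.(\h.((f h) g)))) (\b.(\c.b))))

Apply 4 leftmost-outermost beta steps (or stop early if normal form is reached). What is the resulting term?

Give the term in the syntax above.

Answer: ((((\g.(\h.(((\d.(\e.((d e) e))) h) g))) ((\f.(\g.(\h.(f (g h))))) t)) (((\f.(\g.(\h.(f (g h))))) w) ((\f.(\g.(\h.(f (g h))))) t))) ((\f.(\g.(\h.((f h) g)))) (\b.(\c.b))))

Derivation:
Step 0: (((((\f.(\g.(\h.((f h) (g h))))) ((\f.(\g.(\h.((f h) g)))) (\d.(\e.((d e) e))))) ((\f.(\g.(\h.(f (g h))))) w)) ((\f.(\g.(\h.(f (g h))))) t)) ((\f.(\g.(\h.((f h) g)))) (\b.(\c.b))))
Step 1: ((((\g.(\h.((((\f.(\g.(\h.((f h) g)))) (\d.(\e.((d e) e)))) h) (g h)))) ((\f.(\g.(\h.(f (g h))))) w)) ((\f.(\g.(\h.(f (g h))))) t)) ((\f.(\g.(\h.((f h) g)))) (\b.(\c.b))))
Step 2: (((\h.((((\f.(\g.(\h.((f h) g)))) (\d.(\e.((d e) e)))) h) (((\f.(\g.(\h.(f (g h))))) w) h))) ((\f.(\g.(\h.(f (g h))))) t)) ((\f.(\g.(\h.((f h) g)))) (\b.(\c.b))))
Step 3: (((((\f.(\g.(\h.((f h) g)))) (\d.(\e.((d e) e)))) ((\f.(\g.(\h.(f (g h))))) t)) (((\f.(\g.(\h.(f (g h))))) w) ((\f.(\g.(\h.(f (g h))))) t))) ((\f.(\g.(\h.((f h) g)))) (\b.(\c.b))))
Step 4: ((((\g.(\h.(((\d.(\e.((d e) e))) h) g))) ((\f.(\g.(\h.(f (g h))))) t)) (((\f.(\g.(\h.(f (g h))))) w) ((\f.(\g.(\h.(f (g h))))) t))) ((\f.(\g.(\h.((f h) g)))) (\b.(\c.b))))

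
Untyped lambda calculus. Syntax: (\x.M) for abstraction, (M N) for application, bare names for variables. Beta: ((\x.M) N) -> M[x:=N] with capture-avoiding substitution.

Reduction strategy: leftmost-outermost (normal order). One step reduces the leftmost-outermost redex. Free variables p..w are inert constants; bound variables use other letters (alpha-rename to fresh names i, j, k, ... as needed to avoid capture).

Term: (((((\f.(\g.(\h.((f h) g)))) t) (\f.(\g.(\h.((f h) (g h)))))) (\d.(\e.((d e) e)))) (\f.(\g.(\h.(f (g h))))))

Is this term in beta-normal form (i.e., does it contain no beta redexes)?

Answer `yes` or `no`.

Term: (((((\f.(\g.(\h.((f h) g)))) t) (\f.(\g.(\h.((f h) (g h)))))) (\d.(\e.((d e) e)))) (\f.(\g.(\h.(f (g h))))))
Found 1 beta redex(es).

Answer: no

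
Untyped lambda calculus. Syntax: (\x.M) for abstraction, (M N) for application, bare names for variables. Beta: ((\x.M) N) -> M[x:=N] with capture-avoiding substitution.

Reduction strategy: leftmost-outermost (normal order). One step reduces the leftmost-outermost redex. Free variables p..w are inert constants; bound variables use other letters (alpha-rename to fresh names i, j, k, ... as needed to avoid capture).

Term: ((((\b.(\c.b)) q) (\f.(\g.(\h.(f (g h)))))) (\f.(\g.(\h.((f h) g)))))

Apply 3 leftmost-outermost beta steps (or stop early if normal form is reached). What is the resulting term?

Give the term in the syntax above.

Answer: (q (\f.(\g.(\h.((f h) g)))))

Derivation:
Step 0: ((((\b.(\c.b)) q) (\f.(\g.(\h.(f (g h)))))) (\f.(\g.(\h.((f h) g)))))
Step 1: (((\c.q) (\f.(\g.(\h.(f (g h)))))) (\f.(\g.(\h.((f h) g)))))
Step 2: (q (\f.(\g.(\h.((f h) g)))))
Step 3: (normal form reached)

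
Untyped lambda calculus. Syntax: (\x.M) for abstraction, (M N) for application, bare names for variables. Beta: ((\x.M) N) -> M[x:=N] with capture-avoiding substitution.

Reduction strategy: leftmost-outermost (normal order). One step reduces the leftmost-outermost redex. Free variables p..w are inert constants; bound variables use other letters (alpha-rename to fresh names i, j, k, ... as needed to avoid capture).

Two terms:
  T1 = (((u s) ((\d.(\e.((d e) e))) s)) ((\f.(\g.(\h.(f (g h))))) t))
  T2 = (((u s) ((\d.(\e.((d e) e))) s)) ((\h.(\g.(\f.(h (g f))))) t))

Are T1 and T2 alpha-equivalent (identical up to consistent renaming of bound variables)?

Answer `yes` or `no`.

Term 1: (((u s) ((\d.(\e.((d e) e))) s)) ((\f.(\g.(\h.(f (g h))))) t))
Term 2: (((u s) ((\d.(\e.((d e) e))) s)) ((\h.(\g.(\f.(h (g f))))) t))
Alpha-equivalence: compare structure up to binder renaming.
Result: True

Answer: yes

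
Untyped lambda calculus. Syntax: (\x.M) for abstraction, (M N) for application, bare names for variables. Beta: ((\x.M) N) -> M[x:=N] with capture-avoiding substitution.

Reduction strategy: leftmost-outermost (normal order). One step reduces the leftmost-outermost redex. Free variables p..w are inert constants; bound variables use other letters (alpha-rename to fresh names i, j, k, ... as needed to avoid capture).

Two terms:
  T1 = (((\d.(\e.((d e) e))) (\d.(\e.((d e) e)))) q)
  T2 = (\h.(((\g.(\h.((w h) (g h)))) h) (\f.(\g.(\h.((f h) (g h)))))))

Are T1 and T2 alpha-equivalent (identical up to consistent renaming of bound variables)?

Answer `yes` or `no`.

Answer: no

Derivation:
Term 1: (((\d.(\e.((d e) e))) (\d.(\e.((d e) e)))) q)
Term 2: (\h.(((\g.(\h.((w h) (g h)))) h) (\f.(\g.(\h.((f h) (g h)))))))
Alpha-equivalence: compare structure up to binder renaming.
Result: False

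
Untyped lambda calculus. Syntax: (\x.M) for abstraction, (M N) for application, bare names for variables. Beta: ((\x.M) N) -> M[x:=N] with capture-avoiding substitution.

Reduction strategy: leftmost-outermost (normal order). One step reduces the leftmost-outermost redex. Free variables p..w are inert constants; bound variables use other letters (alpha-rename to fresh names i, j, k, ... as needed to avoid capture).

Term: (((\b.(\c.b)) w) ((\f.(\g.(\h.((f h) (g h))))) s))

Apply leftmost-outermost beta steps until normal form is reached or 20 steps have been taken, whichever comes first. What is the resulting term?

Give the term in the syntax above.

Answer: w

Derivation:
Step 0: (((\b.(\c.b)) w) ((\f.(\g.(\h.((f h) (g h))))) s))
Step 1: ((\c.w) ((\f.(\g.(\h.((f h) (g h))))) s))
Step 2: w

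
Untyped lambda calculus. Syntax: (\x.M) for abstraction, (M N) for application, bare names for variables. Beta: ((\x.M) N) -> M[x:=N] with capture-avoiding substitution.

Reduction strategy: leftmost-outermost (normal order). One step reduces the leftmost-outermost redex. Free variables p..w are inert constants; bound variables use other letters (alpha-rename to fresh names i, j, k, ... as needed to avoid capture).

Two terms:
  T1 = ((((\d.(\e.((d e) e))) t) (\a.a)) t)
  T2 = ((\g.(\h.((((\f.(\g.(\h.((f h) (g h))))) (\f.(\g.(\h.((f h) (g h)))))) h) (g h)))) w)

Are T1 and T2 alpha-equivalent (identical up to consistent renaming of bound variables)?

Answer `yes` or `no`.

Term 1: ((((\d.(\e.((d e) e))) t) (\a.a)) t)
Term 2: ((\g.(\h.((((\f.(\g.(\h.((f h) (g h))))) (\f.(\g.(\h.((f h) (g h)))))) h) (g h)))) w)
Alpha-equivalence: compare structure up to binder renaming.
Result: False

Answer: no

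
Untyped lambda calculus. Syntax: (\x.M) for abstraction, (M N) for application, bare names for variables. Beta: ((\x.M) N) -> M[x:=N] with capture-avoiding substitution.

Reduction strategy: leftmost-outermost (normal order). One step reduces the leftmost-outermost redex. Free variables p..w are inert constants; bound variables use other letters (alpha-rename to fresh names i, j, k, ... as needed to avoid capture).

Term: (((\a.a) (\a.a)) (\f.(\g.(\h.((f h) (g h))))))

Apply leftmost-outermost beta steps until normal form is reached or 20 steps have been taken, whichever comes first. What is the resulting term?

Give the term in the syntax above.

Step 0: (((\a.a) (\a.a)) (\f.(\g.(\h.((f h) (g h))))))
Step 1: ((\a.a) (\f.(\g.(\h.((f h) (g h))))))
Step 2: (\f.(\g.(\h.((f h) (g h)))))

Answer: (\f.(\g.(\h.((f h) (g h)))))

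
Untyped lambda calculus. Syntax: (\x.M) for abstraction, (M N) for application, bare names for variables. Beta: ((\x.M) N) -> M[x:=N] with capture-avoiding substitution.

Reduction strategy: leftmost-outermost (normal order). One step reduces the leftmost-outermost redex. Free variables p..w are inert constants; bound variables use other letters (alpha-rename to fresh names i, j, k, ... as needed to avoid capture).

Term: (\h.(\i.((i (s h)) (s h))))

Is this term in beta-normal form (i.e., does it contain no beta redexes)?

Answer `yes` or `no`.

Term: (\h.(\i.((i (s h)) (s h))))
No beta redexes found.

Answer: yes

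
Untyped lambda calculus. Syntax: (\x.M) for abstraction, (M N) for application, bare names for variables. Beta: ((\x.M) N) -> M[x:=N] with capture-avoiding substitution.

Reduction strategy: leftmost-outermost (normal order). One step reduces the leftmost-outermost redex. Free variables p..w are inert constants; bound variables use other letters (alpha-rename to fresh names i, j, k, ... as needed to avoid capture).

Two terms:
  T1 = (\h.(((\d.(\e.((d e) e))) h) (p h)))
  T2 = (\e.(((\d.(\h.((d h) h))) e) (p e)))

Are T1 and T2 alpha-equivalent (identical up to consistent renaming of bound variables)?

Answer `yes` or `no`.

Answer: yes

Derivation:
Term 1: (\h.(((\d.(\e.((d e) e))) h) (p h)))
Term 2: (\e.(((\d.(\h.((d h) h))) e) (p e)))
Alpha-equivalence: compare structure up to binder renaming.
Result: True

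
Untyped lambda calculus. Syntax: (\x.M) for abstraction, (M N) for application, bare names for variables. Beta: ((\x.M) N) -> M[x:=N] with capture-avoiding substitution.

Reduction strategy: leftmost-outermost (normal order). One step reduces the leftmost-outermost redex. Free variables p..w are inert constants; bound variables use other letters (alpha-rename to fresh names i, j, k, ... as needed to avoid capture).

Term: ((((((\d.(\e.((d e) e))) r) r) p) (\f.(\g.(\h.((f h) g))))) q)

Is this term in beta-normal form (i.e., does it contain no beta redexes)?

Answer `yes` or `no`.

Answer: no

Derivation:
Term: ((((((\d.(\e.((d e) e))) r) r) p) (\f.(\g.(\h.((f h) g))))) q)
Found 1 beta redex(es).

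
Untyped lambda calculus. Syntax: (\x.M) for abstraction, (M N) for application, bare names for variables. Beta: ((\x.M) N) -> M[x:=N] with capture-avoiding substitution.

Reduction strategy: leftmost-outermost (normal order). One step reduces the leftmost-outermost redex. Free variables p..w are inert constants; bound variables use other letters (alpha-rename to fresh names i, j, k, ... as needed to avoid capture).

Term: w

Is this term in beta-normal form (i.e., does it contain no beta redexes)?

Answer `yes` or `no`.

Answer: yes

Derivation:
Term: w
No beta redexes found.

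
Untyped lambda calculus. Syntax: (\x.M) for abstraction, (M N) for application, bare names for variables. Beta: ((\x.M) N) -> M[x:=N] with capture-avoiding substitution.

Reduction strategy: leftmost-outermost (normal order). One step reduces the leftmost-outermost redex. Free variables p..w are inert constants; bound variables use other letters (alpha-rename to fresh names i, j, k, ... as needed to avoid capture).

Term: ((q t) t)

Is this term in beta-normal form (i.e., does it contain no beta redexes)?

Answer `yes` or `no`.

Answer: yes

Derivation:
Term: ((q t) t)
No beta redexes found.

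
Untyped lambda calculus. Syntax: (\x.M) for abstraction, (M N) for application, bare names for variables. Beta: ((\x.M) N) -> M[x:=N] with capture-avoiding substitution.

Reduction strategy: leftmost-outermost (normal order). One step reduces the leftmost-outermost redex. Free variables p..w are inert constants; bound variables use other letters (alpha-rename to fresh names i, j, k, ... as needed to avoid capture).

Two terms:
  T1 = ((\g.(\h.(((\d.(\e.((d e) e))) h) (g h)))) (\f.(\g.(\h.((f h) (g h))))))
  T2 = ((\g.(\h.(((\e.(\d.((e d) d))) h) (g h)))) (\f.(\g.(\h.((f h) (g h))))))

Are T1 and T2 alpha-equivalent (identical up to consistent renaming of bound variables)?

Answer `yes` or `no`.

Answer: yes

Derivation:
Term 1: ((\g.(\h.(((\d.(\e.((d e) e))) h) (g h)))) (\f.(\g.(\h.((f h) (g h))))))
Term 2: ((\g.(\h.(((\e.(\d.((e d) d))) h) (g h)))) (\f.(\g.(\h.((f h) (g h))))))
Alpha-equivalence: compare structure up to binder renaming.
Result: True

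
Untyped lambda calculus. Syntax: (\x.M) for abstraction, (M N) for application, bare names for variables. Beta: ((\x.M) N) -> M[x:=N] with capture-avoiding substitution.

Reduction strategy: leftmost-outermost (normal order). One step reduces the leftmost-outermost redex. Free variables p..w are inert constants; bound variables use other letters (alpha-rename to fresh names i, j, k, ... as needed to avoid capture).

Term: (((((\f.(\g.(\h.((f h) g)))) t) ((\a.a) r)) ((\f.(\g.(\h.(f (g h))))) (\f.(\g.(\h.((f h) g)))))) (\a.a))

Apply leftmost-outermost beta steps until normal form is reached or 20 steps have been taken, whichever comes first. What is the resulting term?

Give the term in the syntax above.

Answer: (((t (\g.(\h.(\i.(\j.(((g h) j) i)))))) r) (\a.a))

Derivation:
Step 0: (((((\f.(\g.(\h.((f h) g)))) t) ((\a.a) r)) ((\f.(\g.(\h.(f (g h))))) (\f.(\g.(\h.((f h) g)))))) (\a.a))
Step 1: ((((\g.(\h.((t h) g))) ((\a.a) r)) ((\f.(\g.(\h.(f (g h))))) (\f.(\g.(\h.((f h) g)))))) (\a.a))
Step 2: (((\h.((t h) ((\a.a) r))) ((\f.(\g.(\h.(f (g h))))) (\f.(\g.(\h.((f h) g)))))) (\a.a))
Step 3: (((t ((\f.(\g.(\h.(f (g h))))) (\f.(\g.(\h.((f h) g)))))) ((\a.a) r)) (\a.a))
Step 4: (((t (\g.(\h.((\f.(\g.(\h.((f h) g)))) (g h))))) ((\a.a) r)) (\a.a))
Step 5: (((t (\g.(\h.(\i.(\j.(((g h) j) i)))))) ((\a.a) r)) (\a.a))
Step 6: (((t (\g.(\h.(\i.(\j.(((g h) j) i)))))) r) (\a.a))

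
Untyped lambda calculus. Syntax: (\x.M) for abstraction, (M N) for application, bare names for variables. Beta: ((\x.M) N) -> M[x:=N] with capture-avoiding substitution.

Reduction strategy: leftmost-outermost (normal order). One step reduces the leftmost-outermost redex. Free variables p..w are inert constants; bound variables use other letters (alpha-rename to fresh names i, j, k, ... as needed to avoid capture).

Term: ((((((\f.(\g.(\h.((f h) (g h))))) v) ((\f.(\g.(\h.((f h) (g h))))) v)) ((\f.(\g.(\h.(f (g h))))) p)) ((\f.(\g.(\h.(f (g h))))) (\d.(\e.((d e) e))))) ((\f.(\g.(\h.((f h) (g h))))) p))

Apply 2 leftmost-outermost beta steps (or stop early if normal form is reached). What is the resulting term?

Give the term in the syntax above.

Step 0: ((((((\f.(\g.(\h.((f h) (g h))))) v) ((\f.(\g.(\h.((f h) (g h))))) v)) ((\f.(\g.(\h.(f (g h))))) p)) ((\f.(\g.(\h.(f (g h))))) (\d.(\e.((d e) e))))) ((\f.(\g.(\h.((f h) (g h))))) p))
Step 1: (((((\g.(\h.((v h) (g h)))) ((\f.(\g.(\h.((f h) (g h))))) v)) ((\f.(\g.(\h.(f (g h))))) p)) ((\f.(\g.(\h.(f (g h))))) (\d.(\e.((d e) e))))) ((\f.(\g.(\h.((f h) (g h))))) p))
Step 2: ((((\h.((v h) (((\f.(\g.(\h.((f h) (g h))))) v) h))) ((\f.(\g.(\h.(f (g h))))) p)) ((\f.(\g.(\h.(f (g h))))) (\d.(\e.((d e) e))))) ((\f.(\g.(\h.((f h) (g h))))) p))

Answer: ((((\h.((v h) (((\f.(\g.(\h.((f h) (g h))))) v) h))) ((\f.(\g.(\h.(f (g h))))) p)) ((\f.(\g.(\h.(f (g h))))) (\d.(\e.((d e) e))))) ((\f.(\g.(\h.((f h) (g h))))) p))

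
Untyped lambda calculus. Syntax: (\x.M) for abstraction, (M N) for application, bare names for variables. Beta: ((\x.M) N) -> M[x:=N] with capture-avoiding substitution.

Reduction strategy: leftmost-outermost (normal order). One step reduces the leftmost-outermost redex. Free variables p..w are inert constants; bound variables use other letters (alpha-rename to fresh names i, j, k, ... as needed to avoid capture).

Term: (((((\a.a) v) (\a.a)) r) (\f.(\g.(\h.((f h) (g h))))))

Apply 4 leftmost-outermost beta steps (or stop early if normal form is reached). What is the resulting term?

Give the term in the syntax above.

Step 0: (((((\a.a) v) (\a.a)) r) (\f.(\g.(\h.((f h) (g h))))))
Step 1: (((v (\a.a)) r) (\f.(\g.(\h.((f h) (g h))))))
Step 2: (normal form reached)

Answer: (((v (\a.a)) r) (\f.(\g.(\h.((f h) (g h))))))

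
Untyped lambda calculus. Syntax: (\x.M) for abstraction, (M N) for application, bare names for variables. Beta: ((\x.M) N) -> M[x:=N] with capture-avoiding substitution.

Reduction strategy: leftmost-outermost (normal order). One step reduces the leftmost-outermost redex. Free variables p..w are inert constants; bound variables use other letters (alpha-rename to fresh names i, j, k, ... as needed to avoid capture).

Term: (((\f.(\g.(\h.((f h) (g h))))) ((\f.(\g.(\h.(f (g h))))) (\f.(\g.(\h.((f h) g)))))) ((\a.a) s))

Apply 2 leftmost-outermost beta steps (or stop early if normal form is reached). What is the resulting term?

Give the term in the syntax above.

Step 0: (((\f.(\g.(\h.((f h) (g h))))) ((\f.(\g.(\h.(f (g h))))) (\f.(\g.(\h.((f h) g)))))) ((\a.a) s))
Step 1: ((\g.(\h.((((\f.(\g.(\h.(f (g h))))) (\f.(\g.(\h.((f h) g))))) h) (g h)))) ((\a.a) s))
Step 2: (\h.((((\f.(\g.(\h.(f (g h))))) (\f.(\g.(\h.((f h) g))))) h) (((\a.a) s) h)))

Answer: (\h.((((\f.(\g.(\h.(f (g h))))) (\f.(\g.(\h.((f h) g))))) h) (((\a.a) s) h)))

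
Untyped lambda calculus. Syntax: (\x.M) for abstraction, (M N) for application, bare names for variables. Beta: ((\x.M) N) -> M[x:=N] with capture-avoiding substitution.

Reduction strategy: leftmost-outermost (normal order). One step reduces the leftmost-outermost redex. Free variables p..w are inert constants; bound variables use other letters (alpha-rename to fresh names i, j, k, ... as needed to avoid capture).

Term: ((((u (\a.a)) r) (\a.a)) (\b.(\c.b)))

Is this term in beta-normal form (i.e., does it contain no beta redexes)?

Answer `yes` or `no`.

Answer: yes

Derivation:
Term: ((((u (\a.a)) r) (\a.a)) (\b.(\c.b)))
No beta redexes found.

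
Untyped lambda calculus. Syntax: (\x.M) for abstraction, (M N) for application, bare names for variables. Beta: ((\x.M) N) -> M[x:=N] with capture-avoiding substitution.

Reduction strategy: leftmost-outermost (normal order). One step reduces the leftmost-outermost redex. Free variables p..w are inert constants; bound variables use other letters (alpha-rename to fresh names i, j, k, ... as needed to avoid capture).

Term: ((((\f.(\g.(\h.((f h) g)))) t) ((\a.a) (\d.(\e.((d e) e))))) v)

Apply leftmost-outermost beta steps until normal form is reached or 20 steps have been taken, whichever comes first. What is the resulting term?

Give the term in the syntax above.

Answer: ((t v) (\d.(\e.((d e) e))))

Derivation:
Step 0: ((((\f.(\g.(\h.((f h) g)))) t) ((\a.a) (\d.(\e.((d e) e))))) v)
Step 1: (((\g.(\h.((t h) g))) ((\a.a) (\d.(\e.((d e) e))))) v)
Step 2: ((\h.((t h) ((\a.a) (\d.(\e.((d e) e)))))) v)
Step 3: ((t v) ((\a.a) (\d.(\e.((d e) e)))))
Step 4: ((t v) (\d.(\e.((d e) e))))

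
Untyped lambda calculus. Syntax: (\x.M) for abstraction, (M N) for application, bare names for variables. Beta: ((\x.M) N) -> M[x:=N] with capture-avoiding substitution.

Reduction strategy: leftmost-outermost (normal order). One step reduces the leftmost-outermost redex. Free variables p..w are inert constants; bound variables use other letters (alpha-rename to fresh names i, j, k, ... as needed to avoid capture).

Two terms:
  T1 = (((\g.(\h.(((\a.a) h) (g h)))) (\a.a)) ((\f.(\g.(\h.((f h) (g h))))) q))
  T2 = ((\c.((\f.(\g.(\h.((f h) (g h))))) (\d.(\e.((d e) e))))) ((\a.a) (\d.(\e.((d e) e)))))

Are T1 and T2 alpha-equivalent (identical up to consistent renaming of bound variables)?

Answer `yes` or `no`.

Answer: no

Derivation:
Term 1: (((\g.(\h.(((\a.a) h) (g h)))) (\a.a)) ((\f.(\g.(\h.((f h) (g h))))) q))
Term 2: ((\c.((\f.(\g.(\h.((f h) (g h))))) (\d.(\e.((d e) e))))) ((\a.a) (\d.(\e.((d e) e)))))
Alpha-equivalence: compare structure up to binder renaming.
Result: False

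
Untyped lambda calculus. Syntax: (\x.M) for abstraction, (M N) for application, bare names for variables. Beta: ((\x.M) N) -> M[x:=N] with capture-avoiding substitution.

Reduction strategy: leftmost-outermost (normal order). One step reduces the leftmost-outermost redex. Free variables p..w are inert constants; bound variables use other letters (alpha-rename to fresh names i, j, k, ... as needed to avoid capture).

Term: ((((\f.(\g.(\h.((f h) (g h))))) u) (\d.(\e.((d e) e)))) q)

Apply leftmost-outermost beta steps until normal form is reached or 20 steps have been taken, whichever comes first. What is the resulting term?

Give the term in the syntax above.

Answer: ((u q) (\e.((q e) e)))

Derivation:
Step 0: ((((\f.(\g.(\h.((f h) (g h))))) u) (\d.(\e.((d e) e)))) q)
Step 1: (((\g.(\h.((u h) (g h)))) (\d.(\e.((d e) e)))) q)
Step 2: ((\h.((u h) ((\d.(\e.((d e) e))) h))) q)
Step 3: ((u q) ((\d.(\e.((d e) e))) q))
Step 4: ((u q) (\e.((q e) e)))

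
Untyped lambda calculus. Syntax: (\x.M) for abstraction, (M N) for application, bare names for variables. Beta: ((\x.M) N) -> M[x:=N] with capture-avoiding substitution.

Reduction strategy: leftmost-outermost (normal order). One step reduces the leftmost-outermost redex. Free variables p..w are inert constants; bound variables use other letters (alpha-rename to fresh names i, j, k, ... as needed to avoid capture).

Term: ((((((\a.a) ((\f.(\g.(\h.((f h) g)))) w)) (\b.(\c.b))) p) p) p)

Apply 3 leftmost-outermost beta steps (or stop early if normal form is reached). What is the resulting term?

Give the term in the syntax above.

Step 0: ((((((\a.a) ((\f.(\g.(\h.((f h) g)))) w)) (\b.(\c.b))) p) p) p)
Step 1: ((((((\f.(\g.(\h.((f h) g)))) w) (\b.(\c.b))) p) p) p)
Step 2: (((((\g.(\h.((w h) g))) (\b.(\c.b))) p) p) p)
Step 3: ((((\h.((w h) (\b.(\c.b)))) p) p) p)

Answer: ((((\h.((w h) (\b.(\c.b)))) p) p) p)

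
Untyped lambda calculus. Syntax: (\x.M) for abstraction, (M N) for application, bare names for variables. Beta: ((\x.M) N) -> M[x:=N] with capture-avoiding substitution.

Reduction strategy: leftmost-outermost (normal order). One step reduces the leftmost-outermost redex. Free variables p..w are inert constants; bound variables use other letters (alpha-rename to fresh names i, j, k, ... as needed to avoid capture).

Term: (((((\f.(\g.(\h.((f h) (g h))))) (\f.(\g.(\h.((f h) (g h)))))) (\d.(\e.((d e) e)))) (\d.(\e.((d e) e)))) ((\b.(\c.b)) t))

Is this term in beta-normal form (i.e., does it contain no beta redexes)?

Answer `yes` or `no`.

Term: (((((\f.(\g.(\h.((f h) (g h))))) (\f.(\g.(\h.((f h) (g h)))))) (\d.(\e.((d e) e)))) (\d.(\e.((d e) e)))) ((\b.(\c.b)) t))
Found 2 beta redex(es).

Answer: no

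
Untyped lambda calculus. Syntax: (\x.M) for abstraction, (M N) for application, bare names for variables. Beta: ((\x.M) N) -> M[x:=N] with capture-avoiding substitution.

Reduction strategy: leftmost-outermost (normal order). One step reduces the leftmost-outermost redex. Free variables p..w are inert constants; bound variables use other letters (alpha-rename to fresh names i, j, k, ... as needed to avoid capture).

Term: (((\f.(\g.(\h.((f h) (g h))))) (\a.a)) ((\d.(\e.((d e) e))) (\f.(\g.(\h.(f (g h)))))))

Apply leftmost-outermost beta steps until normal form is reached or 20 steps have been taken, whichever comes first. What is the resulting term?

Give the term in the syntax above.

Step 0: (((\f.(\g.(\h.((f h) (g h))))) (\a.a)) ((\d.(\e.((d e) e))) (\f.(\g.(\h.(f (g h)))))))
Step 1: ((\g.(\h.(((\a.a) h) (g h)))) ((\d.(\e.((d e) e))) (\f.(\g.(\h.(f (g h)))))))
Step 2: (\h.(((\a.a) h) (((\d.(\e.((d e) e))) (\f.(\g.(\h.(f (g h)))))) h)))
Step 3: (\h.(h (((\d.(\e.((d e) e))) (\f.(\g.(\h.(f (g h)))))) h)))
Step 4: (\h.(h ((\e.(((\f.(\g.(\h.(f (g h))))) e) e)) h)))
Step 5: (\h.(h (((\f.(\g.(\h.(f (g h))))) h) h)))
Step 6: (\h.(h ((\g.(\i.(h (g i)))) h)))
Step 7: (\h.(h (\i.(h (h i)))))

Answer: (\h.(h (\i.(h (h i)))))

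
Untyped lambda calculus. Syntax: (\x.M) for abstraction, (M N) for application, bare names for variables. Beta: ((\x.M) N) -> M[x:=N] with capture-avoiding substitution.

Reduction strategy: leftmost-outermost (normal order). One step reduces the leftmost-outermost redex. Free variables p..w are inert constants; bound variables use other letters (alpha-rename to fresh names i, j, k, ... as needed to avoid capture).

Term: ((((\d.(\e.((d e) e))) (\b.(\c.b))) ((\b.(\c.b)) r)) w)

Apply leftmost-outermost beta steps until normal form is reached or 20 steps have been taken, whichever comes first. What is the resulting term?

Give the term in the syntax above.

Answer: r

Derivation:
Step 0: ((((\d.(\e.((d e) e))) (\b.(\c.b))) ((\b.(\c.b)) r)) w)
Step 1: (((\e.(((\b.(\c.b)) e) e)) ((\b.(\c.b)) r)) w)
Step 2: ((((\b.(\c.b)) ((\b.(\c.b)) r)) ((\b.(\c.b)) r)) w)
Step 3: (((\c.((\b.(\c.b)) r)) ((\b.(\c.b)) r)) w)
Step 4: (((\b.(\c.b)) r) w)
Step 5: ((\c.r) w)
Step 6: r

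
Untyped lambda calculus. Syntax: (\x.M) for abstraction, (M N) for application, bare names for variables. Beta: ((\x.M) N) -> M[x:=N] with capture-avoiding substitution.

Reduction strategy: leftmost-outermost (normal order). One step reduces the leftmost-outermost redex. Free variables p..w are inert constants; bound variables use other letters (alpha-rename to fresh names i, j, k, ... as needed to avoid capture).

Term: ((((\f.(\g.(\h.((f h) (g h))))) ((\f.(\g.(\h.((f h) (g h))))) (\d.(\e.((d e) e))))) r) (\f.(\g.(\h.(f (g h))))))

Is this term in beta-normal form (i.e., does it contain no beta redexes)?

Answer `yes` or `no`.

Term: ((((\f.(\g.(\h.((f h) (g h))))) ((\f.(\g.(\h.((f h) (g h))))) (\d.(\e.((d e) e))))) r) (\f.(\g.(\h.(f (g h))))))
Found 2 beta redex(es).

Answer: no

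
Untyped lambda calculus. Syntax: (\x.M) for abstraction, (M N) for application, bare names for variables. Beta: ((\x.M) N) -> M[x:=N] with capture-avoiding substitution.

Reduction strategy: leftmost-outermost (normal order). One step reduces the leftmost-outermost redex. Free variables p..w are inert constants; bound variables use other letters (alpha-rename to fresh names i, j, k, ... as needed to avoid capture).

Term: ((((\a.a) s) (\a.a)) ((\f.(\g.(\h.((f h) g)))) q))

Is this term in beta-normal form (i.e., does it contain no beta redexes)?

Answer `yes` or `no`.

Term: ((((\a.a) s) (\a.a)) ((\f.(\g.(\h.((f h) g)))) q))
Found 2 beta redex(es).

Answer: no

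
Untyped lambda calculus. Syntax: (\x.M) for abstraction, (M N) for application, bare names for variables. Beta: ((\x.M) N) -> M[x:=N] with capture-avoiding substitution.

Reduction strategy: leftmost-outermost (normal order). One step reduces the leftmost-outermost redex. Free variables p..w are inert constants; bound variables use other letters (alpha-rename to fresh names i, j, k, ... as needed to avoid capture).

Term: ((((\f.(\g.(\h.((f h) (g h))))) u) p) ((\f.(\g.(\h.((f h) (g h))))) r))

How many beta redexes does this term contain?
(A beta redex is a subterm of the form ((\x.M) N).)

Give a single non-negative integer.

Term: ((((\f.(\g.(\h.((f h) (g h))))) u) p) ((\f.(\g.(\h.((f h) (g h))))) r))
  Redex: ((\f.(\g.(\h.((f h) (g h))))) u)
  Redex: ((\f.(\g.(\h.((f h) (g h))))) r)
Total redexes: 2

Answer: 2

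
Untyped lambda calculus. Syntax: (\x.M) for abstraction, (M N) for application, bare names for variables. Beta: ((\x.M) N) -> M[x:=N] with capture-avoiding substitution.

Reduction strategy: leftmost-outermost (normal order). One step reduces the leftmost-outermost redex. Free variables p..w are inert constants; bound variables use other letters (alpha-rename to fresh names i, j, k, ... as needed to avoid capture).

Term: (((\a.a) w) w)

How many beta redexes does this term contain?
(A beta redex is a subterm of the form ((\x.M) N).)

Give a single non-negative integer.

Term: (((\a.a) w) w)
  Redex: ((\a.a) w)
Total redexes: 1

Answer: 1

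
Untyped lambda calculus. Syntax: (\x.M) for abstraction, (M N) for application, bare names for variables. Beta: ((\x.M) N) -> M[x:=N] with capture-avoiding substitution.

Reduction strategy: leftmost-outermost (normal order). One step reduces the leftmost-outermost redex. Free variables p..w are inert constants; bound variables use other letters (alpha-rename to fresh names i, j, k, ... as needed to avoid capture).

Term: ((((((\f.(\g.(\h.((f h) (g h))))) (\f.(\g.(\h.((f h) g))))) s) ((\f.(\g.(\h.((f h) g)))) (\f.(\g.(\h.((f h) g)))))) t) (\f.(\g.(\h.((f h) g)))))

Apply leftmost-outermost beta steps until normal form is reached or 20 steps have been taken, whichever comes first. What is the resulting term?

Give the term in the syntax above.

Step 0: ((((((\f.(\g.(\h.((f h) (g h))))) (\f.(\g.(\h.((f h) g))))) s) ((\f.(\g.(\h.((f h) g)))) (\f.(\g.(\h.((f h) g)))))) t) (\f.(\g.(\h.((f h) g)))))
Step 1: (((((\g.(\h.(((\f.(\g.(\h.((f h) g)))) h) (g h)))) s) ((\f.(\g.(\h.((f h) g)))) (\f.(\g.(\h.((f h) g)))))) t) (\f.(\g.(\h.((f h) g)))))
Step 2: ((((\h.(((\f.(\g.(\h.((f h) g)))) h) (s h))) ((\f.(\g.(\h.((f h) g)))) (\f.(\g.(\h.((f h) g)))))) t) (\f.(\g.(\h.((f h) g)))))
Step 3: (((((\f.(\g.(\h.((f h) g)))) ((\f.(\g.(\h.((f h) g)))) (\f.(\g.(\h.((f h) g)))))) (s ((\f.(\g.(\h.((f h) g)))) (\f.(\g.(\h.((f h) g))))))) t) (\f.(\g.(\h.((f h) g)))))
Step 4: ((((\g.(\h.((((\f.(\g.(\h.((f h) g)))) (\f.(\g.(\h.((f h) g))))) h) g))) (s ((\f.(\g.(\h.((f h) g)))) (\f.(\g.(\h.((f h) g))))))) t) (\f.(\g.(\h.((f h) g)))))
Step 5: (((\h.((((\f.(\g.(\h.((f h) g)))) (\f.(\g.(\h.((f h) g))))) h) (s ((\f.(\g.(\h.((f h) g)))) (\f.(\g.(\h.((f h) g)))))))) t) (\f.(\g.(\h.((f h) g)))))
Step 6: (((((\f.(\g.(\h.((f h) g)))) (\f.(\g.(\h.((f h) g))))) t) (s ((\f.(\g.(\h.((f h) g)))) (\f.(\g.(\h.((f h) g))))))) (\f.(\g.(\h.((f h) g)))))
Step 7: ((((\g.(\h.(((\f.(\g.(\h.((f h) g)))) h) g))) t) (s ((\f.(\g.(\h.((f h) g)))) (\f.(\g.(\h.((f h) g))))))) (\f.(\g.(\h.((f h) g)))))
Step 8: (((\h.(((\f.(\g.(\h.((f h) g)))) h) t)) (s ((\f.(\g.(\h.((f h) g)))) (\f.(\g.(\h.((f h) g))))))) (\f.(\g.(\h.((f h) g)))))
Step 9: ((((\f.(\g.(\h.((f h) g)))) (s ((\f.(\g.(\h.((f h) g)))) (\f.(\g.(\h.((f h) g))))))) t) (\f.(\g.(\h.((f h) g)))))
Step 10: (((\g.(\h.(((s ((\f.(\g.(\h.((f h) g)))) (\f.(\g.(\h.((f h) g)))))) h) g))) t) (\f.(\g.(\h.((f h) g)))))
Step 11: ((\h.(((s ((\f.(\g.(\h.((f h) g)))) (\f.(\g.(\h.((f h) g)))))) h) t)) (\f.(\g.(\h.((f h) g)))))
Step 12: (((s ((\f.(\g.(\h.((f h) g)))) (\f.(\g.(\h.((f h) g)))))) (\f.(\g.(\h.((f h) g))))) t)
Step 13: (((s (\g.(\h.(((\f.(\g.(\h.((f h) g)))) h) g)))) (\f.(\g.(\h.((f h) g))))) t)
Step 14: (((s (\g.(\h.((\g.(\i.((h i) g))) g)))) (\f.(\g.(\h.((f h) g))))) t)
Step 15: (((s (\g.(\h.(\i.((h i) g))))) (\f.(\g.(\h.((f h) g))))) t)

Answer: (((s (\g.(\h.(\i.((h i) g))))) (\f.(\g.(\h.((f h) g))))) t)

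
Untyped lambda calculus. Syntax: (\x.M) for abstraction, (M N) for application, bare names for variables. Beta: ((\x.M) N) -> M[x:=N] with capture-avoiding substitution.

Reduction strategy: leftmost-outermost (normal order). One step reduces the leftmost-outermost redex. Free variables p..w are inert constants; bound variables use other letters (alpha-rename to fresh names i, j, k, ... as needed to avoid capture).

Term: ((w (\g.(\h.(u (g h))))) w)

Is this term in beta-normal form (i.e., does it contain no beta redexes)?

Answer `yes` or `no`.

Answer: yes

Derivation:
Term: ((w (\g.(\h.(u (g h))))) w)
No beta redexes found.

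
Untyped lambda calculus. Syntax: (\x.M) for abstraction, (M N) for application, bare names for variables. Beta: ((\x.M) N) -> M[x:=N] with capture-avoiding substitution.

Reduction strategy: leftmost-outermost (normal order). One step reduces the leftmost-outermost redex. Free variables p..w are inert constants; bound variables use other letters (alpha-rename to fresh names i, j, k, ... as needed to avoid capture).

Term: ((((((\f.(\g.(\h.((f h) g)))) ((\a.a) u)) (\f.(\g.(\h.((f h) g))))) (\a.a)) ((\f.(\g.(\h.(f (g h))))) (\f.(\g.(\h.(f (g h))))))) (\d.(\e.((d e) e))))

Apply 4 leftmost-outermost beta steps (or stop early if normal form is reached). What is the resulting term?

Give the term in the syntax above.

Step 0: ((((((\f.(\g.(\h.((f h) g)))) ((\a.a) u)) (\f.(\g.(\h.((f h) g))))) (\a.a)) ((\f.(\g.(\h.(f (g h))))) (\f.(\g.(\h.(f (g h))))))) (\d.(\e.((d e) e))))
Step 1: (((((\g.(\h.((((\a.a) u) h) g))) (\f.(\g.(\h.((f h) g))))) (\a.a)) ((\f.(\g.(\h.(f (g h))))) (\f.(\g.(\h.(f (g h))))))) (\d.(\e.((d e) e))))
Step 2: ((((\h.((((\a.a) u) h) (\f.(\g.(\h.((f h) g)))))) (\a.a)) ((\f.(\g.(\h.(f (g h))))) (\f.(\g.(\h.(f (g h))))))) (\d.(\e.((d e) e))))
Step 3: ((((((\a.a) u) (\a.a)) (\f.(\g.(\h.((f h) g))))) ((\f.(\g.(\h.(f (g h))))) (\f.(\g.(\h.(f (g h))))))) (\d.(\e.((d e) e))))
Step 4: ((((u (\a.a)) (\f.(\g.(\h.((f h) g))))) ((\f.(\g.(\h.(f (g h))))) (\f.(\g.(\h.(f (g h))))))) (\d.(\e.((d e) e))))

Answer: ((((u (\a.a)) (\f.(\g.(\h.((f h) g))))) ((\f.(\g.(\h.(f (g h))))) (\f.(\g.(\h.(f (g h))))))) (\d.(\e.((d e) e))))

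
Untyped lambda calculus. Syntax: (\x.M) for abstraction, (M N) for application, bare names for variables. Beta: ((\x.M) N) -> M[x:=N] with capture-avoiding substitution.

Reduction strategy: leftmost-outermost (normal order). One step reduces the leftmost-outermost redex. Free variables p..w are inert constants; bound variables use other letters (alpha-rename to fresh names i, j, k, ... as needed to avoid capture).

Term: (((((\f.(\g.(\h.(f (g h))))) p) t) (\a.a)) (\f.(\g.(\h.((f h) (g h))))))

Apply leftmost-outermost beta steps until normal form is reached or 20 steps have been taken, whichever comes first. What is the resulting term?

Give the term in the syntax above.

Answer: ((p (t (\a.a))) (\f.(\g.(\h.((f h) (g h))))))

Derivation:
Step 0: (((((\f.(\g.(\h.(f (g h))))) p) t) (\a.a)) (\f.(\g.(\h.((f h) (g h))))))
Step 1: ((((\g.(\h.(p (g h)))) t) (\a.a)) (\f.(\g.(\h.((f h) (g h))))))
Step 2: (((\h.(p (t h))) (\a.a)) (\f.(\g.(\h.((f h) (g h))))))
Step 3: ((p (t (\a.a))) (\f.(\g.(\h.((f h) (g h))))))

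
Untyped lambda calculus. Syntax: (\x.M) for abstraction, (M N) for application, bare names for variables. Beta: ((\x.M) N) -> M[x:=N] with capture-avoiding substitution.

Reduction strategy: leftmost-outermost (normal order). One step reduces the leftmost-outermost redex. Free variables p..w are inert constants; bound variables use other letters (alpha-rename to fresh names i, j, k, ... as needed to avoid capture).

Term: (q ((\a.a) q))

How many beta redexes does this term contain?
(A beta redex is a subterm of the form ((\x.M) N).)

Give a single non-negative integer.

Term: (q ((\a.a) q))
  Redex: ((\a.a) q)
Total redexes: 1

Answer: 1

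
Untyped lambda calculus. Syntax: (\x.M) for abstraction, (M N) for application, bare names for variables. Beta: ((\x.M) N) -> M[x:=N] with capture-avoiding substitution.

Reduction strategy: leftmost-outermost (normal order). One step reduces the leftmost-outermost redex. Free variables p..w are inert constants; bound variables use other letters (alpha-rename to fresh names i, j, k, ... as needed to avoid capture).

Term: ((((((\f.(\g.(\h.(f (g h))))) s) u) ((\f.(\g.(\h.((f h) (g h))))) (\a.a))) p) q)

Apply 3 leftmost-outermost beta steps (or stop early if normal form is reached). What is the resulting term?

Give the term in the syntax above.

Answer: (((s (u ((\f.(\g.(\h.((f h) (g h))))) (\a.a)))) p) q)

Derivation:
Step 0: ((((((\f.(\g.(\h.(f (g h))))) s) u) ((\f.(\g.(\h.((f h) (g h))))) (\a.a))) p) q)
Step 1: (((((\g.(\h.(s (g h)))) u) ((\f.(\g.(\h.((f h) (g h))))) (\a.a))) p) q)
Step 2: ((((\h.(s (u h))) ((\f.(\g.(\h.((f h) (g h))))) (\a.a))) p) q)
Step 3: (((s (u ((\f.(\g.(\h.((f h) (g h))))) (\a.a)))) p) q)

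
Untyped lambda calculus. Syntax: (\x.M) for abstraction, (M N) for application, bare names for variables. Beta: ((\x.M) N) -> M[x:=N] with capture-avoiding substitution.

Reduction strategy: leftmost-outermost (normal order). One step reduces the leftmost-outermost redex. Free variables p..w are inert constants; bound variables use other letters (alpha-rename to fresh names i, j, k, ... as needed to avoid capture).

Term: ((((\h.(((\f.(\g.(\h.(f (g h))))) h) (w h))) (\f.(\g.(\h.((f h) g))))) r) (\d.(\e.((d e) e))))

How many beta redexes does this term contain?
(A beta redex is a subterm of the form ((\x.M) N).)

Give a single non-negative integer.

Answer: 2

Derivation:
Term: ((((\h.(((\f.(\g.(\h.(f (g h))))) h) (w h))) (\f.(\g.(\h.((f h) g))))) r) (\d.(\e.((d e) e))))
  Redex: ((\h.(((\f.(\g.(\h.(f (g h))))) h) (w h))) (\f.(\g.(\h.((f h) g)))))
  Redex: ((\f.(\g.(\h.(f (g h))))) h)
Total redexes: 2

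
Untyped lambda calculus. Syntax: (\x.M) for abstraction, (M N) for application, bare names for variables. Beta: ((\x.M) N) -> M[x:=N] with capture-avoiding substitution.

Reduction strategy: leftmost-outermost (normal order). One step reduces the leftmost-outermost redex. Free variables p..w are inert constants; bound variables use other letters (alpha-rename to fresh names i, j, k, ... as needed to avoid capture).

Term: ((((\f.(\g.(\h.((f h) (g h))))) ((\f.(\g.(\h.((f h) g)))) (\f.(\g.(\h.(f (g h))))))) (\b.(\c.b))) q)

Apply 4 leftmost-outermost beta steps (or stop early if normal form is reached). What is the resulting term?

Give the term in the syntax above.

Answer: (((\g.(\h.(((\f.(\g.(\h.(f (g h))))) h) g))) q) ((\b.(\c.b)) q))

Derivation:
Step 0: ((((\f.(\g.(\h.((f h) (g h))))) ((\f.(\g.(\h.((f h) g)))) (\f.(\g.(\h.(f (g h))))))) (\b.(\c.b))) q)
Step 1: (((\g.(\h.((((\f.(\g.(\h.((f h) g)))) (\f.(\g.(\h.(f (g h)))))) h) (g h)))) (\b.(\c.b))) q)
Step 2: ((\h.((((\f.(\g.(\h.((f h) g)))) (\f.(\g.(\h.(f (g h)))))) h) ((\b.(\c.b)) h))) q)
Step 3: ((((\f.(\g.(\h.((f h) g)))) (\f.(\g.(\h.(f (g h)))))) q) ((\b.(\c.b)) q))
Step 4: (((\g.(\h.(((\f.(\g.(\h.(f (g h))))) h) g))) q) ((\b.(\c.b)) q))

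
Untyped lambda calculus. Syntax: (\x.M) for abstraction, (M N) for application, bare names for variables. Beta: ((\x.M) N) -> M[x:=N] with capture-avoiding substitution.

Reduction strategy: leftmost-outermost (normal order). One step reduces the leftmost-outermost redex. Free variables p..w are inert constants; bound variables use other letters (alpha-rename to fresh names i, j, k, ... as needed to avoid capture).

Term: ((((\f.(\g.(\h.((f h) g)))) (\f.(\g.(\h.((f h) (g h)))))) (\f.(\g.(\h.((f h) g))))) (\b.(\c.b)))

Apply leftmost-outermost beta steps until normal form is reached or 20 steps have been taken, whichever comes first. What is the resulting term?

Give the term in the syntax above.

Step 0: ((((\f.(\g.(\h.((f h) g)))) (\f.(\g.(\h.((f h) (g h)))))) (\f.(\g.(\h.((f h) g))))) (\b.(\c.b)))
Step 1: (((\g.(\h.(((\f.(\g.(\h.((f h) (g h))))) h) g))) (\f.(\g.(\h.((f h) g))))) (\b.(\c.b)))
Step 2: ((\h.(((\f.(\g.(\h.((f h) (g h))))) h) (\f.(\g.(\h.((f h) g)))))) (\b.(\c.b)))
Step 3: (((\f.(\g.(\h.((f h) (g h))))) (\b.(\c.b))) (\f.(\g.(\h.((f h) g)))))
Step 4: ((\g.(\h.(((\b.(\c.b)) h) (g h)))) (\f.(\g.(\h.((f h) g)))))
Step 5: (\h.(((\b.(\c.b)) h) ((\f.(\g.(\h.((f h) g)))) h)))
Step 6: (\h.((\c.h) ((\f.(\g.(\h.((f h) g)))) h)))
Step 7: (\h.h)

Answer: (\h.h)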